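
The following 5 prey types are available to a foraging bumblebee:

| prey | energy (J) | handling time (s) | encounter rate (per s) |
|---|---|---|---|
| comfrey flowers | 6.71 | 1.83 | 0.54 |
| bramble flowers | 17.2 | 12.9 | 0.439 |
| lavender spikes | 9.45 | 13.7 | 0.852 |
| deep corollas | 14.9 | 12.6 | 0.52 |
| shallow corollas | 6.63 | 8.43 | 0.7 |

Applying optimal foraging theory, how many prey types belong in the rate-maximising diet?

1

Profitabilities (E/h, J/s): comfrey flowers 3.67, bramble flowers 1.33, deep corollas 1.18, shallow corollas 0.786, lavender spikes 0.69. Add prey in this order while the next type's profitability exceeds the intake rate on those already taken.
Rate on top 1: 1.822. bramble flowers: 1.33 < 1.822 → exclude; stop.
Optimal diet: comfrey flowers — 1 of 5 types.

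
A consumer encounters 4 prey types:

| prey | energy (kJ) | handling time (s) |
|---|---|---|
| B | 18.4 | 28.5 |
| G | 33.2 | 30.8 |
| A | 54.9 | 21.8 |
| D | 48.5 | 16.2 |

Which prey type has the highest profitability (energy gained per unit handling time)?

Profitability E/h (kJ/s): B = 18.4/28.5 = 0.646, G = 33.2/30.8 = 1.08, A = 54.9/21.8 = 2.52, D = 48.5/16.2 = 2.99.
Ranked: D > A > G > B.

D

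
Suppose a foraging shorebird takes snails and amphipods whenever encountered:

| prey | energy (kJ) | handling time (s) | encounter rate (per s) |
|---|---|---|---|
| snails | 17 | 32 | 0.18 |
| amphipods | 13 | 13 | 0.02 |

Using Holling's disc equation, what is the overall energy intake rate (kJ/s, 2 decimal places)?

0.47 kJ/s

Energy encountered per unit search time: 0.18×17 + 0.02×13 = 3.32 kJ/s.
Handling time per unit search time: 0.18×32 + 0.02×13 = 6.02.
Rate = 3.32/(1 + 6.02) = 0.4729 kJ/s.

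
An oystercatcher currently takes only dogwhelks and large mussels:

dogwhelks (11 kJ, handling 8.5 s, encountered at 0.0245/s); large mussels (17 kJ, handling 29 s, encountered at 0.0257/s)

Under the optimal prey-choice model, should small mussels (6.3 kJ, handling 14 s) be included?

On dogwhelks and large mussels alone, R = ΣλE/(1+Σλh) = 0.7064/1.954 = 0.3616 kJ/s.
Profitability of small mussels: 6.3/14 = 0.45 kJ/s.
0.45 > 0.3616, so adding small mussels raises the average — include it.

Yes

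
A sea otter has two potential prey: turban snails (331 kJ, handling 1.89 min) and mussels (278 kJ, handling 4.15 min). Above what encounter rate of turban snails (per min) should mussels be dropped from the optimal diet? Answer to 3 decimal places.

The zero-one rule: include mussels iff E₂/h₂ > λE₁/(1+λh₁). Equality gives the switch point.
λE₁h₂ = E₂ + λE₂h₁ ⇒ λ = E₂/(E₁h₂ − E₂h₁) = 278/(1374 − 525.4) = 0.3277 per min.

0.328 per min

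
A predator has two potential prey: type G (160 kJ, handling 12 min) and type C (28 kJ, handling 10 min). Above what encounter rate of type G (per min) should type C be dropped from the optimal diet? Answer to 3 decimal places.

0.022 per min

Drop type C once their profitability E₂/h₂ falls below the rate achievable on type G alone: E₂/h₂ = λE₁/(1 + λh₁).
Solve for λ: λE₁h₂ = E₂(1 + λh₁) → λ(E₁h₂ − E₂h₁) = E₂ → λ = E₂/(E₁h₂ − E₂h₁).
λ = 28/(160×10 − 28×12) = 28/1264 = 0.02215 per min.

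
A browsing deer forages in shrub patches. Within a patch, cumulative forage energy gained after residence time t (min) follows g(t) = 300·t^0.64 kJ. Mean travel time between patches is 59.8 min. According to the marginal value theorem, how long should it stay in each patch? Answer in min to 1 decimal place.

Optimal t* satisfies g'(t*) = g(t*)/(T + t*).
g'(t) = 0.64·300·t^-0.36. Setting 0.64·300·t^-0.36 = 300·t^0.64/(59.8+t) gives 0.64(59.8+t) = t, so 0.36·t = 0.64×59.8.
t* = 0.64×59.8/0.36 = 106.3 min.

106.3 min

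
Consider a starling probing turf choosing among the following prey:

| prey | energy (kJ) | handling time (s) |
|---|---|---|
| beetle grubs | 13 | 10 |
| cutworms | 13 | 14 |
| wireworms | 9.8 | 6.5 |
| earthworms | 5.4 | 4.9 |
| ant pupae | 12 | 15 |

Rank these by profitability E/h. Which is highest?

wireworms

Profitability E/h (kJ/s): beetle grubs = 13/10 = 1.3, cutworms = 13/14 = 0.929, wireworms = 9.8/6.5 = 1.51, earthworms = 5.4/4.9 = 1.1, ant pupae = 12/15 = 0.8.
Ranked: wireworms > beetle grubs > earthworms > cutworms > ant pupae.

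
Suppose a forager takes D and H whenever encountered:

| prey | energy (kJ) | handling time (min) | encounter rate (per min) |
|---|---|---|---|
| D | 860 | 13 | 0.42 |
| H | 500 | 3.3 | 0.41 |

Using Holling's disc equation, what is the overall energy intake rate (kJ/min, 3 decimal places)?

72.469 kJ/min

Energy encountered per unit search time: 0.42×860 + 0.41×500 = 566.2 kJ/min.
Handling time per unit search time: 0.42×13 + 0.41×3.3 = 6.813.
Rate = 566.2/(1 + 6.813) = 72.47 kJ/min.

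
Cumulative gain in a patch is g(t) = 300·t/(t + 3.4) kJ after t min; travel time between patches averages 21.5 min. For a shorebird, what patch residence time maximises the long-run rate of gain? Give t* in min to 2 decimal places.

By the marginal value theorem, leave when the instantaneous gain rate g'(t) equals the habitat-wide average g(t)/(T + t).
g'(t) = 300·3.4/(t + 3.4)². Setting 300·3.4/(t+3.4)² = 300t/[(t+3.4)(21.5+t)] gives 3.4(21.5+t) = t(t+3.4), so t² = 3.4×21.5 = 73.1.
t* = √73.1 = 8.55 min.

8.55 min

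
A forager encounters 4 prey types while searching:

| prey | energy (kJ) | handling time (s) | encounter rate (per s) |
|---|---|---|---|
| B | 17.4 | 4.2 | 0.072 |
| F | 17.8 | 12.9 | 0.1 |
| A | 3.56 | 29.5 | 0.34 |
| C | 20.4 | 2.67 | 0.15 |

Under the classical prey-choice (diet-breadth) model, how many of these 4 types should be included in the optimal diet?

2

E/h in descending order: C 7.64, B 4.14, F 1.38, A 0.121 kJ/s. The optimal diet is the largest prefix of this list for which every included type satisfies E_i/h_i > R on the types above it.
Rate on top 1: 2.185. B: 4.14 > 2.185 → include.
Rate on top 2: 2.533. F: 1.38 < 2.533 → exclude; stop.
Optimal diet: C, B — 2 of 4 types.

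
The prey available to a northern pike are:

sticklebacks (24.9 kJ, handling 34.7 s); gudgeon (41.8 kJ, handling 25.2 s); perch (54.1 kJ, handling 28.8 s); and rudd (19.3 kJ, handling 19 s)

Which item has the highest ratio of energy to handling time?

perch

Profitability E/h (kJ/s): sticklebacks = 24.9/34.7 = 0.718, gudgeon = 41.8/25.2 = 1.66, perch = 54.1/28.8 = 1.88, rudd = 19.3/19 = 1.02.
Ranked: perch > gudgeon > rudd > sticklebacks.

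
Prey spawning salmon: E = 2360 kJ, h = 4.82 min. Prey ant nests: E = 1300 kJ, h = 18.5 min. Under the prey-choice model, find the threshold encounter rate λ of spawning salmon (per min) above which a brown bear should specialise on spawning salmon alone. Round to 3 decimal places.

The zero-one rule: include ant nests iff E₂/h₂ > λE₁/(1+λh₁). Equality gives the switch point.
λE₁h₂ = E₂ + λE₂h₁ ⇒ λ = E₂/(E₁h₂ − E₂h₁) = 1300/(4.366e+04 − 6266) = 0.03476 per min.

0.035 per min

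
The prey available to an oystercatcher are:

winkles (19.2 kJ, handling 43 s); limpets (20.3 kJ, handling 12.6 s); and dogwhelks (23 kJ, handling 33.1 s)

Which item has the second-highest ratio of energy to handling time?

Profitability E/h (kJ/s): winkles = 19.2/43 = 0.447, limpets = 20.3/12.6 = 1.61, dogwhelks = 23/33.1 = 0.695.
Ranked: limpets > dogwhelks > winkles.

dogwhelks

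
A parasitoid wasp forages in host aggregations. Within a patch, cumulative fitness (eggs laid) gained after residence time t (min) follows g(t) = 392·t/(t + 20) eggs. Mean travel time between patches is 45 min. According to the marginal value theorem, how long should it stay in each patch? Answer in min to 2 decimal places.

30.00 min

Optimal t* satisfies g'(t*) = g(t*)/(T + t*).
g'(t) = 392·20/(t + 20)². Setting 392·20/(t+20)² = 392t/[(t+20)(45+t)] gives 20(45+t) = t(t+20), so t² = 20×45 = 900.
t* = √900 = 30 min.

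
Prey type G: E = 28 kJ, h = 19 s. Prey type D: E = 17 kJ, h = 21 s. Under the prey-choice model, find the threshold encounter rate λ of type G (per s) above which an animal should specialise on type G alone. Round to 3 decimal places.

0.064 per s

The zero-one rule: include type D iff E₂/h₂ > λE₁/(1+λh₁). Equality gives the switch point.
λE₁h₂ = E₂ + λE₂h₁ ⇒ λ = E₂/(E₁h₂ − E₂h₁) = 17/(588 − 323) = 0.06415 per s.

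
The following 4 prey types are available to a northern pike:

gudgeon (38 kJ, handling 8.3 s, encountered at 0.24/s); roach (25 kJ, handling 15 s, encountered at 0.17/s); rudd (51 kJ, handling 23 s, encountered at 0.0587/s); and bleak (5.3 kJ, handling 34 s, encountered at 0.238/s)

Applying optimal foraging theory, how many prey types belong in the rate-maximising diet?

Profitabilities (E/h, kJ/s): gudgeon 4.58, rudd 2.22, roach 1.67, bleak 0.156. Add prey in this order while the next type's profitability exceeds the intake rate on those already taken.
Rate on top 1: 3.048. rudd: 2.22 < 3.048 → exclude; stop.
Optimal diet: gudgeon — 1 of 4 types.

1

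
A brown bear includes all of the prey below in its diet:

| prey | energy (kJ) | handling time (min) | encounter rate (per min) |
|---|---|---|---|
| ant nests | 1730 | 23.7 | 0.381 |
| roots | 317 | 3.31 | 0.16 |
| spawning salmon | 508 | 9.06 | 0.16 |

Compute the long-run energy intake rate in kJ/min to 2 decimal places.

65.88 kJ/min

R = (0.381×1730 + 0.16×317 + 0.16×508) / (1 + 0.381×23.7 + 0.16×3.31 + 0.16×9.06) = 791.1/12.01 = 65.88 kJ/min.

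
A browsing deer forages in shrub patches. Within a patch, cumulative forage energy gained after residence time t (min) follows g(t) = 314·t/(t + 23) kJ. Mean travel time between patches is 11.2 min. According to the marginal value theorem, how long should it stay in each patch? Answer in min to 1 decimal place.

By the marginal value theorem, leave when the instantaneous gain rate g'(t) equals the habitat-wide average g(t)/(T + t).
g'(t) = 314·23/(t + 23)². Setting 314·23/(t+23)² = 314t/[(t+23)(11.2+t)] gives 23(11.2+t) = t(t+23), so t² = 23×11.2 = 257.6.
t* = √257.6 = 16.05 min.

16.0 min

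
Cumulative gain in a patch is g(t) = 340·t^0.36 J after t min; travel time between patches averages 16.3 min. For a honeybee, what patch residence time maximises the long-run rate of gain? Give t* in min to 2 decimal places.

Optimal t* satisfies g'(t*) = g(t*)/(T + t*).
g'(t) = 0.36·340·t^-0.64. Setting 0.36·340·t^-0.64 = 340·t^0.36/(16.3+t) gives 0.36(16.3+t) = t, so 0.64·t = 0.36×16.3.
t* = 0.36×16.3/0.64 = 9.169 min.

9.17 min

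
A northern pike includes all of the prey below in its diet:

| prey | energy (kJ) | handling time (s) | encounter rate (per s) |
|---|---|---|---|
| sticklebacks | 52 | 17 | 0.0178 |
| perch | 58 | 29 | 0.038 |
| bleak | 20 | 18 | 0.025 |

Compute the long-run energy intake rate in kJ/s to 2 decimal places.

1.27 kJ/s

R = (0.0178×52 + 0.038×58 + 0.025×20) / (1 + 0.0178×17 + 0.038×29 + 0.025×18) = 3.63/2.855 = 1.271 kJ/s.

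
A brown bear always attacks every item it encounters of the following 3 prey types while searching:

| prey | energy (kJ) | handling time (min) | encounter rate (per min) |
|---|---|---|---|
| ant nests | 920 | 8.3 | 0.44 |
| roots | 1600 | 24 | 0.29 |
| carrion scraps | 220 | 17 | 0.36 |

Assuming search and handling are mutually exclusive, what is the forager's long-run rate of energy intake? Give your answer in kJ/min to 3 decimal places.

53.463 kJ/min

R = (0.44×920 + 0.29×1600 + 0.36×220) / (1 + 0.44×8.3 + 0.29×24 + 0.36×17) = 948/17.73 = 53.46 kJ/min.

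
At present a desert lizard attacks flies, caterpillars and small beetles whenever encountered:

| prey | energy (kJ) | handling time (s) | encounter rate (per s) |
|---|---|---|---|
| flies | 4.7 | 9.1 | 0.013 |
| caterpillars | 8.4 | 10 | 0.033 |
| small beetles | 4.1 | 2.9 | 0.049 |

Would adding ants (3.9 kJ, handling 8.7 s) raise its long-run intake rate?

Yes

Intake rate on the current diet: R = (0.013×4.7 + 0.033×8.4 + 0.049×4.1) / (1 + 0.013×9.1 + 0.033×10 + 0.049×2.9) = 0.5392/1.59 = 0.339 kJ/s.
ants: E/h = 3.9/8.7 = 0.4483 kJ/s.
0.4483 > 0.339, so adding ants raises the average — include it.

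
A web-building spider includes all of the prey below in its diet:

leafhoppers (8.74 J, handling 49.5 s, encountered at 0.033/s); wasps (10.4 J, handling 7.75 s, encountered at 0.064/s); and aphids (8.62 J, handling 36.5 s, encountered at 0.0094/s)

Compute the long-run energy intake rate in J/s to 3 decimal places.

0.298 J/s

Energy encountered per unit search time: 0.033×8.74 + 0.064×10.4 + 0.0094×8.62 = 1.035 J/s.
Handling time per unit search time: 0.033×49.5 + 0.064×7.75 + 0.0094×36.5 = 2.473.
Rate = 1.035/(1 + 2.473) = 0.2981 J/s.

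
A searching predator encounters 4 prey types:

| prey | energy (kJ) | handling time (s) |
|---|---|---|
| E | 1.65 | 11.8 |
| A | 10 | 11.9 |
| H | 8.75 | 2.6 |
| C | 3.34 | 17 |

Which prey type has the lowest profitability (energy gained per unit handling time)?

E

Profitability E/h (kJ/s): E = 1.65/11.8 = 0.14, A = 10/11.9 = 0.84, H = 8.75/2.6 = 3.37, C = 3.34/17 = 0.196.
Ranked: H > A > C > E.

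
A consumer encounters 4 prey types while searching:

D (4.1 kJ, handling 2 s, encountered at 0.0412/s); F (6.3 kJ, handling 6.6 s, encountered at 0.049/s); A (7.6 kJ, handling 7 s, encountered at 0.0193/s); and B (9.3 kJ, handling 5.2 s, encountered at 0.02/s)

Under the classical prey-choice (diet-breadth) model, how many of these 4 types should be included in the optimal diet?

4

Rank by E/h (kJ/s): D 2.05, B 1.79, A 1.09, F 0.955. Include each in turn until the next type's E/h falls below the running intake rate.
Rate on top 1: 0.1561. B: 1.79 > 0.1561 → include.
Rate on top 2: 0.2992. A: 1.09 > 0.2992 → include.
Rate on top 3: 0.3796. F: 0.955 > 0.3796 → include.
Optimal diet: D, B, A, F — 4 of 4 types.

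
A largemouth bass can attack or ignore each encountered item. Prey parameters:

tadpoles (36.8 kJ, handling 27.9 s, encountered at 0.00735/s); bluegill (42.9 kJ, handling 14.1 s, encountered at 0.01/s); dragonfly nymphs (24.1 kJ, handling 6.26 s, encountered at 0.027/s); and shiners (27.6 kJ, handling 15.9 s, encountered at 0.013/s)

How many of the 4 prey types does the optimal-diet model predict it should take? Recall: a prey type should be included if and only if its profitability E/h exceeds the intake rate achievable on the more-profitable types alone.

4

E/h in descending order: dragonfly nymphs 3.85, bluegill 3.04, shiners 1.74, tadpoles 1.32 kJ/s. The optimal diet is the largest prefix of this list for which every included type satisfies E_i/h_i > R on the types above it.
Rate on top 1: 0.5566. bluegill: 3.04 > 0.5566 → include.
Rate on top 2: 0.8242. shiners: 1.74 > 0.8242 → include.
Rate on top 3: 0.9484. tadpoles: 1.32 > 0.9484 → include.
Optimal diet: dragonfly nymphs, bluegill, shiners, tadpoles — 4 of 4 types.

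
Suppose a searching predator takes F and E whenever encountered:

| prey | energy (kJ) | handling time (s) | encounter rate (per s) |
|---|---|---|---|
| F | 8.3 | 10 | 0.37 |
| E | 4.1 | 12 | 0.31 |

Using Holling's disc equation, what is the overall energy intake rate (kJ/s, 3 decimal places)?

R = Σλ_iE_i / (1 + Σλ_ih_i)
Numerator: 0.37×8.3 + 0.31×4.1 = 4.342
Denominator: 1 + 0.37×10 + 0.31×12 = 8.42
R = 4.342/8.42 = 0.5157 kJ/s

0.516 kJ/s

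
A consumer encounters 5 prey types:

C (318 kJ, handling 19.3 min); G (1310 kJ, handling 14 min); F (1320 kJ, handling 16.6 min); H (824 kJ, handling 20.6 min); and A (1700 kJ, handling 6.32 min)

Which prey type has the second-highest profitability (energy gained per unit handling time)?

Profitability E/h (kJ/min): C = 318/19.3 = 16.5, G = 1310/14 = 93.6, F = 1320/16.6 = 79.5, H = 824/20.6 = 40, A = 1700/6.32 = 269.
Ranked: A > G > F > H > C.

G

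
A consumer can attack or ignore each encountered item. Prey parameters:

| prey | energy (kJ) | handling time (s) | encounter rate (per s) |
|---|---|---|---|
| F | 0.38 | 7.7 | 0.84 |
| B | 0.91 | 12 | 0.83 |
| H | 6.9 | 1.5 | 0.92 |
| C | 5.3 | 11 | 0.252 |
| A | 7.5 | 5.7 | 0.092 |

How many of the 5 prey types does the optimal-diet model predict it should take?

Rank by E/h (kJ/s): H 4.6, A 1.32, C 0.482, B 0.0758, F 0.0494. Include each in turn until the next type's E/h falls below the running intake rate.
Rate on top 1: 2.667. A: 1.32 < 2.667 → exclude; stop.
Optimal diet: H — 1 of 5 types.

1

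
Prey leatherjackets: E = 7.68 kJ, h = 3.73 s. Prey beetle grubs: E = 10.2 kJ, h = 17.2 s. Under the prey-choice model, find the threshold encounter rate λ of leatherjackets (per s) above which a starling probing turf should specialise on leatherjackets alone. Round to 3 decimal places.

0.108 per s

The zero-one rule: include beetle grubs iff E₂/h₂ > λE₁/(1+λh₁). Equality gives the switch point.
λE₁h₂ = E₂ + λE₂h₁ ⇒ λ = E₂/(E₁h₂ − E₂h₁) = 10.2/(132.1 − 38.05) = 0.1085 per s.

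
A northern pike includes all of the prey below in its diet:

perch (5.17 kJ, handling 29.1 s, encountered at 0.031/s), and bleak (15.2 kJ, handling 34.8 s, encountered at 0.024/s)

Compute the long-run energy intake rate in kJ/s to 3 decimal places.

0.192 kJ/s

R = Σλ_iE_i / (1 + Σλ_ih_i)
Numerator: 0.031×5.17 + 0.024×15.2 = 0.5251
Denominator: 1 + 0.031×29.1 + 0.024×34.8 = 2.737
R = 0.5251/2.737 = 0.1918 kJ/s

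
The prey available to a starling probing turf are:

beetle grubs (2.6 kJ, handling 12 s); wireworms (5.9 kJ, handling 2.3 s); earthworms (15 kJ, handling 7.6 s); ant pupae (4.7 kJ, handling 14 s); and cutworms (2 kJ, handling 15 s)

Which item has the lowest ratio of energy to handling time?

cutworms

In descending order of E/h:
wireworms: 5.9/2.3 = 2.57 kJ/s
earthworms: 15/7.6 = 1.97 kJ/s
ant pupae: 4.7/14 = 0.336 kJ/s
beetle grubs: 2.6/12 = 0.217 kJ/s
cutworms: 2/15 = 0.133 kJ/s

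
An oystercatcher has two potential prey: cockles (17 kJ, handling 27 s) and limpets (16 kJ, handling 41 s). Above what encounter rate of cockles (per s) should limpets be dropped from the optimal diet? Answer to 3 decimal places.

Drop limpets once their profitability E₂/h₂ falls below the rate achievable on cockles alone: E₂/h₂ = λE₁/(1 + λh₁).
Solve for λ: λE₁h₂ = E₂(1 + λh₁) → λ(E₁h₂ − E₂h₁) = E₂ → λ = E₂/(E₁h₂ − E₂h₁).
λ = 16/(17×41 − 16×27) = 16/265 = 0.06038 per s.

0.060 per s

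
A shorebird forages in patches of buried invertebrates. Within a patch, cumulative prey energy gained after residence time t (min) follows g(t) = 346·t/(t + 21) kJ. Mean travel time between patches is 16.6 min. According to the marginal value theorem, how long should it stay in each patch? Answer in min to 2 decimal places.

18.67 min

By the marginal value theorem, leave when the instantaneous gain rate g'(t) equals the habitat-wide average g(t)/(T + t).
g'(t) = 346·21/(t + 21)². Setting 346·21/(t+21)² = 346t/[(t+21)(16.6+t)] gives 21(16.6+t) = t(t+21), so t² = 21×16.6 = 348.6.
t* = √348.6 = 18.67 min.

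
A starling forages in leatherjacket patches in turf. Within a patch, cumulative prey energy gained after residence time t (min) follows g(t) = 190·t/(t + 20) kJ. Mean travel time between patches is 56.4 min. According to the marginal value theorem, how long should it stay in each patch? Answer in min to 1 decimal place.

Optimal t* satisfies g'(t*) = g(t*)/(T + t*).
g'(t) = 190·20/(t + 20)². Setting 190·20/(t+20)² = 190t/[(t+20)(56.4+t)] gives 20(56.4+t) = t(t+20), so t² = 20×56.4 = 1128.
t* = √1128 = 33.59 min.

33.6 min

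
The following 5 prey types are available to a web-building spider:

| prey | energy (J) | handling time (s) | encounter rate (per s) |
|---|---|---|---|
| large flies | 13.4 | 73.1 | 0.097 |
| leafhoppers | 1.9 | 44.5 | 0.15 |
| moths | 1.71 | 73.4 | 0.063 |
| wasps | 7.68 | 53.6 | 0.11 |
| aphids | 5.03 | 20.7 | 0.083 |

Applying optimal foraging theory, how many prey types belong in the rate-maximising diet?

2

Rank by E/h (J/s): aphids 0.243, large flies 0.183, wasps 0.143, leafhoppers 0.0427, moths 0.0233. Include each in turn until the next type's E/h falls below the running intake rate.
Rate on top 1: 0.1536. large flies: 0.183 > 0.1536 → include.
Rate on top 2: 0.1751. wasps: 0.143 < 0.1751 → exclude; stop.
Optimal diet: aphids, large flies — 2 of 5 types.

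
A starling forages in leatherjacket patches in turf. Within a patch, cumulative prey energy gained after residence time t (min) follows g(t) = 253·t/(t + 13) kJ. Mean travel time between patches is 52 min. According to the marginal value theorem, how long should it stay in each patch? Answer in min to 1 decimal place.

Optimal t* satisfies g'(t*) = g(t*)/(T + t*).
g'(t) = 253·13/(t + 13)². Setting 253·13/(t+13)² = 253t/[(t+13)(52+t)] gives 13(52+t) = t(t+13), so t² = 13×52 = 676.
t* = √676 = 26 min.

26.0 min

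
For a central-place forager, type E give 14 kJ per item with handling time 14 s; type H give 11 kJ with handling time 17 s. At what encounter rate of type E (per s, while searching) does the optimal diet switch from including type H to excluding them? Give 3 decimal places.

0.131 per s

At the threshold, the rate on type E alone equals the profitability of type H: λ·14/(1 + λ·14) = 11/17 = 0.6471.
Rearranging, λ(14 − 0.6471×14) = 0.6471, so λ = 0.6471/4.941 = 0.131 per s.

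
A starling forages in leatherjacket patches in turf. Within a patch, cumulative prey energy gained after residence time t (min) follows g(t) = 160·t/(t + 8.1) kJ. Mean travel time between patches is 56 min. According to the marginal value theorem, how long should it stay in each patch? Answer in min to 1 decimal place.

Optimal t* satisfies g'(t*) = g(t*)/(T + t*).
g'(t) = 160·8.1/(t + 8.1)². Setting 160·8.1/(t+8.1)² = 160t/[(t+8.1)(56+t)] gives 8.1(56+t) = t(t+8.1), so t² = 8.1×56 = 453.6.
t* = √453.6 = 21.3 min.

21.3 min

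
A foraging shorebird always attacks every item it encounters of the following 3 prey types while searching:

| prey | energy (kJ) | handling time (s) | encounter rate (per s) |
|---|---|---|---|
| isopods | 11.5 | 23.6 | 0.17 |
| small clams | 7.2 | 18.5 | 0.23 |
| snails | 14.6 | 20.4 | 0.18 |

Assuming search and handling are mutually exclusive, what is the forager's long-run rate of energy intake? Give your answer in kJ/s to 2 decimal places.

0.48 kJ/s

R = Σλ_iE_i / (1 + Σλ_ih_i)
Numerator: 0.17×11.5 + 0.23×7.2 + 0.18×14.6 = 6.239
Denominator: 1 + 0.17×23.6 + 0.23×18.5 + 0.18×20.4 = 12.94
R = 6.239/12.94 = 0.4822 kJ/s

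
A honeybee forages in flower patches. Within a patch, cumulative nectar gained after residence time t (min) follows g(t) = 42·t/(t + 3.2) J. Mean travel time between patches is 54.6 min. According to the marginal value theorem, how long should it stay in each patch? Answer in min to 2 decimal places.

Optimal t* satisfies g'(t*) = g(t*)/(T + t*).
g'(t) = 42·3.2/(t + 3.2)². Setting 42·3.2/(t+3.2)² = 42t/[(t+3.2)(54.6+t)] gives 3.2(54.6+t) = t(t+3.2), so t² = 3.2×54.6 = 174.7.
t* = √174.7 = 13.22 min.

13.22 min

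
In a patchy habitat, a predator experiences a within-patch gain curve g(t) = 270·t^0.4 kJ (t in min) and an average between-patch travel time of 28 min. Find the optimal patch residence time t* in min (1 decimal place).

18.7 min

Optimal t* satisfies g'(t*) = g(t*)/(T + t*).
g'(t) = 0.4·270·t^-0.6. Setting 0.4·270·t^-0.6 = 270·t^0.4/(28+t) gives 0.4(28+t) = t, so 0.60·t = 0.4×28.
t* = 0.4×28/0.60 = 18.67 min.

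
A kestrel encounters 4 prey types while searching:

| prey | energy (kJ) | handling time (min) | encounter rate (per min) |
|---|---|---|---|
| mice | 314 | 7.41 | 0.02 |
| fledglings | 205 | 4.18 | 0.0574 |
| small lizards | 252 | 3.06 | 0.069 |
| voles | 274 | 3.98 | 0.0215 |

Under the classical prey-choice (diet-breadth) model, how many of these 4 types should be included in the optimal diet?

4

Profitabilities (E/h, kJ/min): small lizards 82.4, voles 68.8, fledglings 49, mice 42.4. Add prey in this order while the next type's profitability exceeds the intake rate on those already taken.
Rate on top 1: 14.36. voles: 68.8 > 14.36 → include.
Rate on top 2: 17.95. fledglings: 49 > 17.95 → include.
Rate on top 3: 22.81. mice: 42.4 > 22.81 → include.
Optimal diet: small lizards, voles, fledglings, mice — 4 of 4 types.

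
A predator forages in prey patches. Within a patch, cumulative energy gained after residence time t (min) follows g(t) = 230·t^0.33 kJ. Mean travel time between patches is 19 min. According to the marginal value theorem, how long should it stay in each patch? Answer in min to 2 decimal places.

9.36 min

By the marginal value theorem, leave when the instantaneous gain rate g'(t) equals the habitat-wide average g(t)/(T + t).
g'(t) = 0.33·230·t^-0.67. Setting 0.33·230·t^-0.67 = 230·t^0.33/(19+t) gives 0.33(19+t) = t, so 0.67·t = 0.33×19.
t* = 0.33×19/0.67 = 9.358 min.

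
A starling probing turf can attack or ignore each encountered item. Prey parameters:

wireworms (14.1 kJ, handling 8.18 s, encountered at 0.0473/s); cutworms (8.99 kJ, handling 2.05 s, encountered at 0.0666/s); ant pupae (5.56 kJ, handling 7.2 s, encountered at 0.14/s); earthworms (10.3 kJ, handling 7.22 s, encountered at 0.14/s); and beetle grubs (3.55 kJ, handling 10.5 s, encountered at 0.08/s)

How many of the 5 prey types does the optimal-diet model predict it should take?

3

Rank by E/h (kJ/s): cutworms 4.39, wireworms 1.72, earthworms 1.43, ant pupae 0.772, beetle grubs 0.338. Include each in turn until the next type's E/h falls below the running intake rate.
Rate on top 1: 0.5268. wireworms: 1.72 > 0.5268 → include.
Rate on top 2: 0.8308. earthworms: 1.43 > 0.8308 → include.
Rate on top 3: 1.068. ant pupae: 0.772 < 1.068 → exclude; stop.
Optimal diet: cutworms, wireworms, earthworms — 3 of 5 types.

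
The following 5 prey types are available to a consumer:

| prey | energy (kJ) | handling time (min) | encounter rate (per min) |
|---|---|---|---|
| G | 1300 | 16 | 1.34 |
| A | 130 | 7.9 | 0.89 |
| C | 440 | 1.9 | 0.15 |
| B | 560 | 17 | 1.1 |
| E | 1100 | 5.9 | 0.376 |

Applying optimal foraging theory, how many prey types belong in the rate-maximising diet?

Profitabilities (E/h, kJ/min): C 232, E 186, G 81.2, B 32.9, A 16.5. Add prey in this order while the next type's profitability exceeds the intake rate on those already taken.
Rate on top 1: 51.36. E: 186 > 51.36 → include.
Rate on top 2: 136.9. G: 81.2 < 136.9 → exclude; stop.
Optimal diet: C, E — 2 of 5 types.

2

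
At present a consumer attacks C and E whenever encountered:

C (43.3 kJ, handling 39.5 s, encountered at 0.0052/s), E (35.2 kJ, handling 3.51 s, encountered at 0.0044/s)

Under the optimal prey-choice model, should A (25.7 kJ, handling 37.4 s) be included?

Current rate: (0.0052×43.3 + 0.0044×35.2)/(1 + 0.0052×39.5 + 0.0044×3.51) = 0.3113 kJ/s.
Profitability of A: 25.7/37.4 = 0.6872 kJ/s.
Since 0.6872 > R, including A increases the long-run rate.

Yes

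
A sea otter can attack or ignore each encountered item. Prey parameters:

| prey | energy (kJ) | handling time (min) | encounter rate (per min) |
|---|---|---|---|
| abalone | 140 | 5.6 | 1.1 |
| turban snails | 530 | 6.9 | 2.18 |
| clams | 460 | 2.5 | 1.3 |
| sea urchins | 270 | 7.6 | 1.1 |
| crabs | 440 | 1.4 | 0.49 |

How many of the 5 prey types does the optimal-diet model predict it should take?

Profitabilities (E/h, kJ/min): crabs 314, clams 184, turban snails 76.8, sea urchins 35.5, abalone 25. Add prey in this order while the next type's profitability exceeds the intake rate on those already taken.
Rate on top 1: 127.9. clams: 184 > 127.9 → include.
Rate on top 2: 164.8. turban snails: 76.8 < 164.8 → exclude; stop.
Optimal diet: crabs, clams — 2 of 5 types.

2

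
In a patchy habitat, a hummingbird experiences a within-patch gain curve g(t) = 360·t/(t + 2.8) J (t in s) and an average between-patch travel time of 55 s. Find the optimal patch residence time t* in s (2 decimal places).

12.41 s

By the marginal value theorem, leave when the instantaneous gain rate g'(t) equals the habitat-wide average g(t)/(T + t).
g'(t) = 360·2.8/(t + 2.8)². Setting 360·2.8/(t+2.8)² = 360t/[(t+2.8)(55+t)] gives 2.8(55+t) = t(t+2.8), so t² = 2.8×55 = 154.
t* = √154 = 12.41 s.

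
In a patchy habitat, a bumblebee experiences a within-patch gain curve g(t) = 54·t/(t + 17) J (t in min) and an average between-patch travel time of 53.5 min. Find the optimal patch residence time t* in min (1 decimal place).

30.2 min

By the marginal value theorem, leave when the instantaneous gain rate g'(t) equals the habitat-wide average g(t)/(T + t).
g'(t) = 54·17/(t + 17)². Setting 54·17/(t+17)² = 54t/[(t+17)(53.5+t)] gives 17(53.5+t) = t(t+17), so t² = 17×53.5 = 909.5.
t* = √909.5 = 30.16 min.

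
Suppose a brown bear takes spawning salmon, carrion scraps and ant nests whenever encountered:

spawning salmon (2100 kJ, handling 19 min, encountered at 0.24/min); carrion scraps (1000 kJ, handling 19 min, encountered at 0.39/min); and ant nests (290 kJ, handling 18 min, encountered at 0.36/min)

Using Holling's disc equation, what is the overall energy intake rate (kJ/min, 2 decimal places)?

R = Σλ_iE_i / (1 + Σλ_ih_i)
Numerator: 0.24×2100 + 0.39×1000 + 0.36×290 = 998.4
Denominator: 1 + 0.24×19 + 0.39×19 + 0.36×18 = 19.45
R = 998.4/19.45 = 51.33 kJ/min

51.33 kJ/min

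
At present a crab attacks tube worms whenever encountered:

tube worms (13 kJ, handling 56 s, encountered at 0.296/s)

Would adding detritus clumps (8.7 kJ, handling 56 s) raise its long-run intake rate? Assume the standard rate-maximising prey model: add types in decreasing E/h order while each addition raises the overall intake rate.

On tube worms alone, R = ΣλE/(1+Σλh) = 3.848/17.58 = 0.2189 kJ/s.
detritus clumps: E/h = 8.7/56 = 0.1554 kJ/s.
0.1554 < 0.2189, so adding detritus clumps would lower the average — exclude it.

No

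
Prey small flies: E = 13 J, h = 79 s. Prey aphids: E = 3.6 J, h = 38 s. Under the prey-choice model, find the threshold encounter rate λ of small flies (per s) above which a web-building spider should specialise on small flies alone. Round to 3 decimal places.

0.017 per s

At the threshold, the rate on small flies alone equals the profitability of aphids: λ·13/(1 + λ·79) = 3.6/38 = 0.09474.
Rearranging, λ(13 − 0.09474×79) = 0.09474, so λ = 0.09474/5.516 = 0.01718 per s.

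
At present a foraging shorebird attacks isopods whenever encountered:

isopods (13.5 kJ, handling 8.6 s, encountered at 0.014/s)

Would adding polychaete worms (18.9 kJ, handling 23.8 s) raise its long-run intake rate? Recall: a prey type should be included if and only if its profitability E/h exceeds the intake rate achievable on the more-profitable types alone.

Yes

Intake rate on the current diet: R = (0.014×13.5) / (1 + 0.014×8.6) = 0.189/1.12 = 0.1687 kJ/s.
polychaete worms: E/h = 18.9/23.8 = 0.7941 kJ/s.
Since 0.7941 > R, including polychaete worms increases the long-run rate.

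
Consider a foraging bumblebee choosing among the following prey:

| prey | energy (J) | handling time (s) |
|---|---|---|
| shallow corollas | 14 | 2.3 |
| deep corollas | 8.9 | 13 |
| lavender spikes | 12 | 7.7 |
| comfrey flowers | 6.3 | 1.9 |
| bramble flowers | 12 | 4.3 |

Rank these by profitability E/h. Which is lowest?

Profitability E/h (J/s): shallow corollas = 14/2.3 = 6.09, deep corollas = 8.9/13 = 0.685, lavender spikes = 12/7.7 = 1.56, comfrey flowers = 6.3/1.9 = 3.32, bramble flowers = 12/4.3 = 2.79.
Ranked: shallow corollas > comfrey flowers > bramble flowers > lavender spikes > deep corollas.

deep corollas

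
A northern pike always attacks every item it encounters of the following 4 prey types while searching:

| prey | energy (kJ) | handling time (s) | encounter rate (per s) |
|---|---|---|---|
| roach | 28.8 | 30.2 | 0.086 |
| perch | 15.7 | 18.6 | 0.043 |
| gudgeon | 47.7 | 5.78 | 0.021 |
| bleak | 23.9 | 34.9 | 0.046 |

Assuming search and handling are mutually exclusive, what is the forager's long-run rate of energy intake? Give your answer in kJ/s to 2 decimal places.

R = Σλ_iE_i / (1 + Σλ_ih_i)
Numerator: 0.086×28.8 + 0.043×15.7 + 0.021×47.7 + 0.046×23.9 = 5.253
Denominator: 1 + 0.086×30.2 + 0.043×18.6 + 0.021×5.78 + 0.046×34.9 = 6.124
R = 5.253/6.124 = 0.8578 kJ/s

0.86 kJ/s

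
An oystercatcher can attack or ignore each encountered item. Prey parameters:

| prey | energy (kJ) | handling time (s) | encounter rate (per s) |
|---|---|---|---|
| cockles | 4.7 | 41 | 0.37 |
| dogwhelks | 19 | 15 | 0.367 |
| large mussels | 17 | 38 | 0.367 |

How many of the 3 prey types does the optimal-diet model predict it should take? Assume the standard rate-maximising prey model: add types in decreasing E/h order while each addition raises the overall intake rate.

1

E/h in descending order: dogwhelks 1.27, large mussels 0.447, cockles 0.115 kJ/s. The optimal diet is the largest prefix of this list for which every included type satisfies E_i/h_i > R on the types above it.
Rate on top 1: 1.072. large mussels: 0.447 < 1.072 → exclude; stop.
Optimal diet: dogwhelks — 1 of 3 types.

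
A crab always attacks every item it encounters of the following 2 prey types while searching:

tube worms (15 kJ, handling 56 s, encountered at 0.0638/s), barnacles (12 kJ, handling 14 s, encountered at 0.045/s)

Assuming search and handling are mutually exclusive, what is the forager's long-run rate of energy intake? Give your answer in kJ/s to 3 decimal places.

0.288 kJ/s

R = (0.0638×15 + 0.045×12) / (1 + 0.0638×56 + 0.045×14) = 1.497/5.203 = 0.2877 kJ/s.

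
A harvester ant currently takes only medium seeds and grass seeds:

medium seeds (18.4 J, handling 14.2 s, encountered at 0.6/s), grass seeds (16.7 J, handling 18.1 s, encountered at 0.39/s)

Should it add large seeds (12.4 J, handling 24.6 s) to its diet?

Current rate: (0.6×18.4 + 0.39×16.7)/(1 + 0.6×14.2 + 0.39×18.1) = 1.059 J/s.
large seeds: E/h = 12.4/24.6 = 0.5041 J/s.
Since 0.5041 < R, time spent handling large seeds is better spent searching.

No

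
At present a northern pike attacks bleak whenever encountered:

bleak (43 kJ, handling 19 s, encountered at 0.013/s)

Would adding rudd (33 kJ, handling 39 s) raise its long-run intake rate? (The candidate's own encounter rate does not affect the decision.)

On bleak alone, R = ΣλE/(1+Σλh) = 0.559/1.247 = 0.4483 kJ/s.
rudd: E/h = 33/39 = 0.8462 kJ/s.
Since 0.8462 > R, including rudd increases the long-run rate.

Yes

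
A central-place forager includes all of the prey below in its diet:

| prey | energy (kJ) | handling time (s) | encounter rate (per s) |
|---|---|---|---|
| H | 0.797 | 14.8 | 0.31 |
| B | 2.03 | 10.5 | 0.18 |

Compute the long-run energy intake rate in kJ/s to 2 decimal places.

R = (0.31×0.797 + 0.18×2.03) / (1 + 0.31×14.8 + 0.18×10.5) = 0.6125/7.478 = 0.0819 kJ/s.

0.08 kJ/s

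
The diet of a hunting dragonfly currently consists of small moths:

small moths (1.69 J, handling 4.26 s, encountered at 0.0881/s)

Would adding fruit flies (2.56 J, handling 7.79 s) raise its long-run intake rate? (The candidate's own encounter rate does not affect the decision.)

Intake rate on the current diet: R = (0.0881×1.69) / (1 + 0.0881×4.26) = 0.1489/1.375 = 0.1083 J/s.
Profitability of fruit flies: 2.56/7.79 = 0.3286 J/s.
Since 0.3286 > R, including fruit flies increases the long-run rate.

Yes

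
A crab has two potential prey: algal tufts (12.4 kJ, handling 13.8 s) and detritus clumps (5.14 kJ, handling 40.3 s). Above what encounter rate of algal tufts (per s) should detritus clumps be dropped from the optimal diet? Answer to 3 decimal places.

0.012 per s

At the threshold, the rate on algal tufts alone equals the profitability of detritus clumps: λ·12.4/(1 + λ·13.8) = 5.14/40.3 = 0.1275.
Rearranging, λ(12.4 − 0.1275×13.8) = 0.1275, so λ = 0.1275/10.64 = 0.01199 per s.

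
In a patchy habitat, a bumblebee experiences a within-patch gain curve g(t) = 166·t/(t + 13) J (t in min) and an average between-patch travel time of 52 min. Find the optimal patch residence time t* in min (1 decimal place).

26.0 min

Maximise g(t)/(T+t): set derivative to zero → g'(t)(T+t) = g(t).
g'(t) = 166·13/(t + 13)². Setting 166·13/(t+13)² = 166t/[(t+13)(52+t)] gives 13(52+t) = t(t+13), so t² = 13×52 = 676.
t* = √676 = 26 min.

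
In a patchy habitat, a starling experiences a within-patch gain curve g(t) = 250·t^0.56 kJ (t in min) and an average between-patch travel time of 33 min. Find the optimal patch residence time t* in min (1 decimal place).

Maximise g(t)/(T+t): set derivative to zero → g'(t)(T+t) = g(t).
g'(t) = 0.56·250·t^-0.44. Setting 0.56·250·t^-0.44 = 250·t^0.56/(33+t) gives 0.56(33+t) = t, so 0.44·t = 0.56×33.
t* = 0.56×33/0.44 = 42 min.

42.0 min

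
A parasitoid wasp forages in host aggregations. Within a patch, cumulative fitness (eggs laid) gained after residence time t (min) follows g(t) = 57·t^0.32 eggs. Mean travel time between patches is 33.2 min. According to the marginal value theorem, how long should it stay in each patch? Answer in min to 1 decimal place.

15.6 min

By the marginal value theorem, leave when the instantaneous gain rate g'(t) equals the habitat-wide average g(t)/(T + t).
g'(t) = 0.32·57·t^-0.68. Setting 0.32·57·t^-0.68 = 57·t^0.32/(33.2+t) gives 0.32(33.2+t) = t, so 0.68·t = 0.32×33.2.
t* = 0.32×33.2/0.68 = 15.62 min.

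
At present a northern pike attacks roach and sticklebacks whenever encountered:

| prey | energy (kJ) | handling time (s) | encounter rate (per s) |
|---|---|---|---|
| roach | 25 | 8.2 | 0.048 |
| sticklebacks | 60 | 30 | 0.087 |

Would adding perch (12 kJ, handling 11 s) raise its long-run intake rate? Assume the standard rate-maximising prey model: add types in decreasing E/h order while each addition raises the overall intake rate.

Current rate: (0.048×25 + 0.087×60)/(1 + 0.048×8.2 + 0.087×30) = 1.604 kJ/s.
Profitability of perch: 12/11 = 1.091 kJ/s.
Since 1.091 < R, time spent handling perch is better spent searching.

No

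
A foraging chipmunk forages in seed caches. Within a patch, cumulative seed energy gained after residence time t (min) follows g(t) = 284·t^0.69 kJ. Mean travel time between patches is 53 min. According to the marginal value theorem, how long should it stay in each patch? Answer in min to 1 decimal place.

By the marginal value theorem, leave when the instantaneous gain rate g'(t) equals the habitat-wide average g(t)/(T + t).
g'(t) = 0.69·284·t^-0.31. Setting 0.69·284·t^-0.31 = 284·t^0.69/(53+t) gives 0.69(53+t) = t, so 0.31·t = 0.69×53.
t* = 0.69×53/0.31 = 118 min.

118.0 min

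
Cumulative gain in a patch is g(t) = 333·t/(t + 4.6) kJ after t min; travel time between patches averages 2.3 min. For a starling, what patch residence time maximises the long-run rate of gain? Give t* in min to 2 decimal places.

3.25 min

By the marginal value theorem, leave when the instantaneous gain rate g'(t) equals the habitat-wide average g(t)/(T + t).
g'(t) = 333·4.6/(t + 4.6)². Setting 333·4.6/(t+4.6)² = 333t/[(t+4.6)(2.3+t)] gives 4.6(2.3+t) = t(t+4.6), so t² = 4.6×2.3 = 10.58.
t* = √10.58 = 3.253 min.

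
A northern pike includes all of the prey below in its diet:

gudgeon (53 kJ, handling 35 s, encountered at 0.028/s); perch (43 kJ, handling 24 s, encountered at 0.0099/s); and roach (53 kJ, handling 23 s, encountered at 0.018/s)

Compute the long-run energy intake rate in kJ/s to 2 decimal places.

R = Σλ_iE_i / (1 + Σλ_ih_i)
Numerator: 0.028×53 + 0.0099×43 + 0.018×53 = 2.864
Denominator: 1 + 0.028×35 + 0.0099×24 + 0.018×23 = 2.632
R = 2.864/2.632 = 1.088 kJ/s

1.09 kJ/s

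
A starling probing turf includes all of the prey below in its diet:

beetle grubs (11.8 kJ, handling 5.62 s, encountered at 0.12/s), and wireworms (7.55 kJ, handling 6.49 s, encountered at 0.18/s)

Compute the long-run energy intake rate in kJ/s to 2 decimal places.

R = (0.12×11.8 + 0.18×7.55) / (1 + 0.12×5.62 + 0.18×6.49) = 2.775/2.843 = 0.9762 kJ/s.

0.98 kJ/s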